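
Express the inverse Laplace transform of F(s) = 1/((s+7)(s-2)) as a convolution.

1/((s+7)(s-2)) = (1/(s+7))·(1/(s-2)) = L{e^(-7t)}·L{e^(2t)}. So f(t) = e^(-7t)*e^(2t) = ∫₀ᵗ e^(-7τ)·e^(2(t-τ)) dτ

Final answer: ∫₀ᵗ e^(-7τ)·e^(2(t-τ)) dτ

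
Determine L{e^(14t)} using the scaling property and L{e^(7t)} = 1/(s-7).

Using L{f(at)} = (1/a)F(s/a) with a=2 and f(t) = e^(7t): L{e^(14t)} = (1/2) · 1/((s/2)-7) = (1/2) · 2/(s-14) = 1/(s-14)

Final answer: 1/(s-14)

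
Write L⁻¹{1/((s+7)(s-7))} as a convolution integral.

1/((s+7)(s-7)) = (1/(s+7))·(1/(s-7)) = L{e^(-7t)}·L{e^(7t)}. So f(t) = e^(-7t)*e^(7t) = ∫₀ᵗ e^(-7τ)·e^(7(t-τ)) dτ

Final answer: ∫₀ᵗ e^(-7τ)·e^(7(t-τ)) dτ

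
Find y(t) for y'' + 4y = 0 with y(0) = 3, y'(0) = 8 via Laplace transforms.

L{y''} + 4L{y} = 0. s²Y - 3s - 8 + 4Y = 0. Y(s² + 4) = 3s + 8. Y = (3s + 8)/(s² + 4). Inverting: y(t) = 3cos(2t) + 4sin(2t)

Final answer: y(t) = 3cos(2t) + 4sin(2t)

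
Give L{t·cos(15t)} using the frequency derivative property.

L{cos(15t)} = s/(s² + 225). Derivative: d/ds[s/(s² + 225)] = [(s² + 225) - s·2s]/(s² + 225)² = (225 - s²)/(s² + 225)². So L{t·cos(15t)} = -F'(s) = (s² - 225)/(s² + 225)²

Final answer: (s² - 225)/(s² + 225)²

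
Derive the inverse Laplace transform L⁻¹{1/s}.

L⁻¹{c/s} = c, so L⁻¹{1/s} = 1

Final answer: 1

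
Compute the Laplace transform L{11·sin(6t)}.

L{sin(ωt)} = ω/(s² + ω²), so L{sin(6t)} = 6/(s² + 36). Then L{11·sin(6t)} = 11·6/(s² + 36) = 66/(s² + 36)

Final answer: 66/(s² + 36)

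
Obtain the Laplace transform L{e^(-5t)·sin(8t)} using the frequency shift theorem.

Frequency shift: L{e^(at)f(t)} = F(s-a). L{e^(-5t)·sin(8t)} = 8/((s+5)² + 64)

Final answer: 8/((s+5)² + 64)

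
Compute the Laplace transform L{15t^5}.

L{15t^5} = 15 · L{t^5} = 15 · 120/s^6 = 1800/s^6

Final answer: 1800/s^6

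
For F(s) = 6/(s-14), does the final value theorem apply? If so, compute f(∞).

sF(s) = 6s/(s-14) has a pole at s = 14 in the right half-plane. Theorem does NOT apply (unstable system; f(t) = 6·e^(14t) grows without bound).

Final answer: Not applicable (unstable)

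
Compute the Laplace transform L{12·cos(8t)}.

L{cos(ωt)} = s/(s² + ω²), so L{cos(8t)} = s/(s² + 64). Then L{12·cos(8t)} = 12·s/(s² + 64) = 12s/(s² + 64)

Final answer: 12s/(s² + 64)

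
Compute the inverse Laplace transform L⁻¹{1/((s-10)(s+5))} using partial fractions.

Decompose: A/(s-10) + B/(s+5). A = 1/15, B = -1/15. f(t) = (e^(10t) - e^(-5t))/15

Final answer: (e^(10t) - e^(-5t))/15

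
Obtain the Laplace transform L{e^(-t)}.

L{e^(at)} = 1/(s-a), so L{e^(-t)} = 1/(s+1)

Final answer: 1/(s+1)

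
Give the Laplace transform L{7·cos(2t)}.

L{cos(ωt)} = s/(s² + ω²), so L{cos(2t)} = s/(s² + 4). Then L{7·cos(2t)} = 7·s/(s² + 4) = 7s/(s² + 4)

Final answer: 7s/(s² + 4)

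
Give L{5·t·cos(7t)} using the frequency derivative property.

L{cos(7t)} = s/(s² + 49). Derivative: d/ds[s/(s² + 49)] = [(s² + 49) - s·2s]/(s² + 49)² = (49 - s²)/(s² + 49)². So L{t·cos(7t)} = -F'(s) = (s² - 49)/(s² + 49)². Then L{5·t·cos(7t)} = 5·(s² - 49)/(s² + 49)²

Final answer: 5·(s² - 49)/(s² + 49)²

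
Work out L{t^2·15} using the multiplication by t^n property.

L{15} = 15/s. d^1/ds^1[1/s] = -1/s². d^2/ds^2[1/s] = 2/s^3. So L{t^2} = (-1)^{2}·2/s^3 = 2/s^3. Then L{t^2·15} = 15·2/s^3 = 30/s^3

Final answer: 30/s^3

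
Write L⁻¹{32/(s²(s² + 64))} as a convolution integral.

32/(s²(s² + 64)) = (1/s²)·(32/(s² + 64)) = L{t}·L{4·sin(8t)}. So f(t) = t*(4·sin(8t)) = ∫₀ᵗ 4τ·sin(8(t-τ)) dτ

Final answer: ∫₀ᵗ 4τ·sin(8(t-τ)) dτ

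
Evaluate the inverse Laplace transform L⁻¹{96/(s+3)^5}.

L⁻¹{n!/(s-a)^(n+1)} = t^n·e^(at) with n=4, a=-3. So L⁻¹{24/(s+3)^5} = t^4·e^(-3t), and L⁻¹{96/(s+3)^5} = (96/24)·t^4·e^(-3t) = 4·t^4·e^(-3t)

Final answer: 4·t^4·e^(-3t)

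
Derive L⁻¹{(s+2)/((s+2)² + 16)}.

Using frequency shift: L⁻¹{(s-a)/((s-a)² + b²)} = e^(at)cos(bt). Here a=-2, b=4

Final answer: e^(-2t)·cos(4t)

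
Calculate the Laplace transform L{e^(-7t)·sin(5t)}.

L{e^(at)·sin(ωt)} = ω/((s-a)² + ω²), so L{e^(-7t)·sin(5t)} = 5/((s+7)² + 25)

Final answer: 5/((s+7)² + 25)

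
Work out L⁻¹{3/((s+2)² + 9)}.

Form: b/((s-a)² + b²) → e^(at)sin(bt). With a=-2, b=3

Final answer: e^(-2t)·sin(3t)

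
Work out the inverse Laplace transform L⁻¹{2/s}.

L⁻¹{c/s} = c, so L⁻¹{2/s} = 2

Final answer: 2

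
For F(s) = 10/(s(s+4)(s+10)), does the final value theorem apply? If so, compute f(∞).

Poles of sF(s) = 10/((s+4)(s+10)) are at s = -4 and s = -10, both in the left half-plane. Theorem applies. f(∞) = lim_{s→0} sF(s) = 10/(4·10) = 1/4

Final answer: 1/4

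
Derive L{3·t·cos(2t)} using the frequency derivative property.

L{cos(2t)} = s/(s² + 4). Derivative: d/ds[s/(s² + 4)] = [(s² + 4) - s·2s]/(s² + 4)² = (4 - s²)/(s² + 4)². So L{t·cos(2t)} = -F'(s) = (s² - 4)/(s² + 4)². Then L{3·t·cos(2t)} = 3·(s² - 4)/(s² + 4)²

Final answer: 3·(s² - 4)/(s² + 4)²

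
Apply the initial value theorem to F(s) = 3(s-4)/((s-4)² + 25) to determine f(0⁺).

f(0⁺) = lim_{s→∞} sF(s) = lim_{s→∞} 3s(s-4)/((s-4)² + 25) = 3

Final answer: 3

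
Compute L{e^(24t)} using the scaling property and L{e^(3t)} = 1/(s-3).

Using L{f(at)} = (1/a)F(s/a) with a=8 and f(t) = e^(3t): L{e^(24t)} = (1/8) · 1/((s/8)-3) = (1/8) · 8/(s-24) = 1/(s-24)

Final answer: 1/(s-24)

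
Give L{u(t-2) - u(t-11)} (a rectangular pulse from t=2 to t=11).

L{u(t-a)} = e^(-as)/s. L{u(t-2) - u(t-11)} = (e^(-2s) - e^(-11s))/s

Final answer: (e^(-2s) - e^(-11s))/s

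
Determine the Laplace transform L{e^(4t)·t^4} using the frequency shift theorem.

L{e^(at)·t^n} = n!/(s-a)^(n+1), so L{e^(4t)·t^4} = 24/(s-4)^5

Final answer: 24/(s-4)^5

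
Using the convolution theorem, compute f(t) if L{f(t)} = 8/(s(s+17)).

8/(s(s+17)) = (8/s)·(1/(s+17)) = L{8}·L{e^(-17t)}. By convolution, f(t) = 8*e^(-17t) = ∫₀ᵗ 8·e^(-17τ) dτ = 8·(1 - e^(-17t))/17

Final answer: 8·(1 - e^(-17t))/17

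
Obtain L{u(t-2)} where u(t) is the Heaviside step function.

L{u(t-a)} = e^(-as)/s. Here a=2, so L{u(t-2)} = e^(-2s)/s

Final answer: e^(-2s)/s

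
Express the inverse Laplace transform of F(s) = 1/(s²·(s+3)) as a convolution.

1/(s²·(s+3)) = (1/s^2)·(1/(s+3)) = L{t}·L{e^(-3t)}. So f(t) = t*e^(-3t) = ∫₀ᵗ τ·e^(-3(t-τ)) dτ

Final answer: ∫₀ᵗ τ·e^(-3(t-τ)) dτ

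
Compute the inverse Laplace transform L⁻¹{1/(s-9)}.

L⁻¹{1/(s-a)} = e^(at), so L⁻¹{1/(s-9)} = e^(9t)

Final answer: e^(9t)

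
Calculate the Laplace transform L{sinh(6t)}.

L{sinh(ωt)} = ω/(s² - ω²), so L{sinh(6t)} = 6/(s² - 36)

Final answer: 6/(s² - 36)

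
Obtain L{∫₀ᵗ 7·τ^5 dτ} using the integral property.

L{∫₀ᵗ f(τ)dτ} = F(s)/s with f(t) = 7t^5. F(s) = 840/s^6, so L{∫₀ᵗ 7·τ^5 dτ} = (840/s^6)/s = 840/s^7. (Check: ∫₀ᵗ 7·τ^5 dτ = 7t^6/6.)

Final answer: 840/s^7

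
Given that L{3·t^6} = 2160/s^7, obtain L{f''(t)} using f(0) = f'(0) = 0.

L{f''(t)} = s²F(s) - sf(0) - f'(0) = s²·2160/s^7 - 0 - 0 = 2160/s^5

Final answer: 2160/s^5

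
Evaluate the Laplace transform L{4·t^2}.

L{t^n} = n!/s^(n+1), so L{t^2} = 2/s^3. Then L{4·t^2} = 4·2/s^3 = 8/s^3

Final answer: 8/s^3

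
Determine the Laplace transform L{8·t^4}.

L{t^n} = n!/s^(n+1), so L{t^4} = 24/s^5. Then L{8·t^4} = 8·24/s^5 = 192/s^5

Final answer: 192/s^5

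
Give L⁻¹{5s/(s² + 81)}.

This is the form c·s/(s² + a²) with a = 9, c = 5. L⁻¹ = 5·cos(9t)

Final answer: 5·cos(9t)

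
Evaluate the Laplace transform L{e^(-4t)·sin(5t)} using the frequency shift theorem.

Frequency shift: L{e^(at)f(t)} = F(s-a). L{e^(-4t)·sin(5t)} = 5/((s+4)² + 25)

Final answer: 5/((s+4)² + 25)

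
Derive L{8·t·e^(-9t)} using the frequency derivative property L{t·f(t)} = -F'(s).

L{e^(-9t)} = 1/(s+9). By frequency derivative: L{t·e^(-9t)} = -d/ds[1/(s+9)] = -(-1)/(s+9)² = 1/(s+9)². Then L{8·t·e^(-9t)} = 8·1/(s+9)² = 8/(s+9)²

Final answer: 8/(s+9)²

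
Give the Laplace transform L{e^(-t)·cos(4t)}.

L{e^(at)·cos(ωt)} = (s-a)/((s-a)² + ω²), so L{e^(-t)·cos(4t)} = (s+1)/((s+1)² + 16)

Final answer: (s+1)/((s+1)² + 16)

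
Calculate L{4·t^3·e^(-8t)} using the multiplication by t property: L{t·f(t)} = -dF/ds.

Using L{t^n·e^(at)} = n!/(s-a)^(n+1), L{t^3·e^(-8t)} = 6/(s+8)^4, so L{4·t^3·e^(-8t)} = 4·6/(s+8)^4 = 24/(s+8)^4

Final answer: 24/(s+8)^4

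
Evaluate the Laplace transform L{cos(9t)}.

L{cos(ωt)} = s/(s² + ω²), so L{cos(9t)} = s/(s² + 81)

Final answer: s/(s² + 81)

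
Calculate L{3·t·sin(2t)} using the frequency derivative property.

L{sin(2t)} = 2/(s² + 4). By L{t·f(t)} = -F'(s): -d/ds[2/(s² + 4)] = -(2)·(-2s)/(s² + 4)² = 4s/(s² + 4)². Then L{3·t·sin(2t)} = 3·4s/(s² + 4)² = 12s/(s² + 4)²

Final answer: 12s/(s² + 4)²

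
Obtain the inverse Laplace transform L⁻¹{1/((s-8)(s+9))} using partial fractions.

Decompose: A/(s-8) + B/(s+9). A = 1/17, B = -1/17. f(t) = (e^(8t) - e^(-9t))/17

Final answer: (e^(8t) - e^(-9t))/17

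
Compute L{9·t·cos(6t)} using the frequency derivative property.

L{cos(6t)} = s/(s² + 36). Derivative: d/ds[s/(s² + 36)] = [(s² + 36) - s·2s]/(s² + 36)² = (36 - s²)/(s² + 36)². So L{t·cos(6t)} = -F'(s) = (s² - 36)/(s² + 36)². Then L{9·t·cos(6t)} = 9·(s² - 36)/(s² + 36)²

Final answer: 9·(s² - 36)/(s² + 36)²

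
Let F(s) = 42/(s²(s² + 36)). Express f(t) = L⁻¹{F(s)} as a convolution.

42/(s²(s² + 36)) = (1/s²)·(42/(s² + 36)) = L{t}·L{7·sin(6t)}. So f(t) = t*(7·sin(6t)) = ∫₀ᵗ 7τ·sin(6(t-τ)) dτ

Final answer: ∫₀ᵗ 7τ·sin(6(t-τ)) dτ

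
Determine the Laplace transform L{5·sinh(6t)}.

L{sinh(ωt)} = ω/(s² - ω²), so L{sinh(6t)} = 6/(s² - 36). Then L{5·sinh(6t)} = 5·6/(s² - 36) = 30/(s² - 36)

Final answer: 30/(s² - 36)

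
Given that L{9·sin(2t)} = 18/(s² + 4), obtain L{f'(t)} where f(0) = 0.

L{f'(t)} = s·F(s) - f(0) = s·18/(s² + 4) - 0 = 18s/(s² + 4)

Final answer: 18s/(s² + 4)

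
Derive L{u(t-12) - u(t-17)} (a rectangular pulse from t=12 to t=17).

L{u(t-a)} = e^(-as)/s. L{u(t-12) - u(t-17)} = (e^(-12s) - e^(-17s))/s

Final answer: (e^(-12s) - e^(-17s))/s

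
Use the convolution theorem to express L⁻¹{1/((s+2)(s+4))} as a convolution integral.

1/((s+2)(s+4)) = (1/(s+2))·(1/(s+4)) = L{e^(-2t)}·L{e^(-4t)}. So f(t) = e^(-2t)*e^(-4t) = ∫₀ᵗ e^(-2τ)·e^(-4(t-τ)) dτ

Final answer: ∫₀ᵗ e^(-2τ)·e^(-4(t-τ)) dτ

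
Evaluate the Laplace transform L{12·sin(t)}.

L{sin(ωt)} = ω/(s² + ω²), so L{sin(t)} = 1/(s² + 1). Then L{12·sin(t)} = 12·1/(s² + 1) = 12/(s² + 1)

Final answer: 12/(s² + 1)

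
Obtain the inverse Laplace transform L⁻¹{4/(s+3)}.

L⁻¹{1/(s-a)} = e^(at), so L⁻¹{1/(s+3)} = e^(-3t), and L⁻¹{4/(s+3)} = 4·e^(-3t)

Final answer: 4·e^(-3t)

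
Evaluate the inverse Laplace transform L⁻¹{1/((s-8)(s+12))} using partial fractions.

Decompose: A/(s-8) + B/(s+12). A = 1/20, B = -1/20. f(t) = (e^(8t) - e^(-12t))/20

Final answer: (e^(8t) - e^(-12t))/20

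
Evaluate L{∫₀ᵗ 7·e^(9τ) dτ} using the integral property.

L{∫₀ᵗ f(τ)dτ} = F(s)/s with F(s) = 7/(s-9), so L{∫₀ᵗ 7·e^(9τ) dτ} = 7/(s(s-9))

Final answer: 7/(s(s-9))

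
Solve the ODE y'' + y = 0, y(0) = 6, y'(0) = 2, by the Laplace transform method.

L{y''} + 1L{y} = 0. s²Y - 6s - 2 + Y = 0. Y(s² + 1) = 6s + 2. Y = (6s + 2)/(s² + 1). Inverting: y(t) = 6cos(t) + 2sin(t)

Final answer: y(t) = 6cos(t) + 2sin(t)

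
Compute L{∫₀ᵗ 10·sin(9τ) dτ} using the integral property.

L{∫₀ᵗ f(τ)dτ} = F(s)/s with F(s) = 90/(s² + 81), so the result is (90/(s² + 81))/s = 90/(s(s² + 81))

Final answer: 90/(s(s² + 81))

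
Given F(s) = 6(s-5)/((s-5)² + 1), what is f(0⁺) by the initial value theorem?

f(0⁺) = lim_{s→∞} sF(s) = lim_{s→∞} 6s(s-5)/((s-5)² + 1) = 6

Final answer: 6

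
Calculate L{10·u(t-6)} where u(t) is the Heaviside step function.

L{u(t-a)} = e^(-as)/s. Here a=6, so L{u(t-6)} = e^(-6s)/s, and L{10·u(t-6)} = 10·e^(-6s)/s

Final answer: 10·e^(-6s)/s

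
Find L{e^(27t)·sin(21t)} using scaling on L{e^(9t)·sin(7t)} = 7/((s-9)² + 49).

Scaling with a=3: L{e^(27t)·sin(21t)} = (1/3) · 7/((s/3-9)² + 49). Simplifying: 21/((s-27)² + 441)

Final answer: 21/((s-27)² + 441)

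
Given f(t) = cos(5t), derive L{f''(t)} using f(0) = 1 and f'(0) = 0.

F(s) = s/(s² + 25). L{f''(t)} = s²F(s) - sf(0) - f'(0) = s³/(s² + 25) - s = (s³ - s(s² + 25))/(s² + 25) = -25s/(s² + 25)

Final answer: -25s/(s² + 25)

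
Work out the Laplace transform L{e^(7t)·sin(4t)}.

L{e^(at)·sin(ωt)} = ω/((s-a)² + ω²), so L{e^(7t)·sin(4t)} = 4/((s-7)² + 16)

Final answer: 4/((s-7)² + 16)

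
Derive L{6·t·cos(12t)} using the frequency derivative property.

L{cos(12t)} = s/(s² + 144). Derivative: d/ds[s/(s² + 144)] = [(s² + 144) - s·2s]/(s² + 144)² = (144 - s²)/(s² + 144)². So L{t·cos(12t)} = -F'(s) = (s² - 144)/(s² + 144)². Then L{6·t·cos(12t)} = 6·(s² - 144)/(s² + 144)²

Final answer: 6·(s² - 144)/(s² + 144)²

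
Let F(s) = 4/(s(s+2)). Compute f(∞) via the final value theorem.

f(∞) = lim_{s→0} s·4/(s(s+2)) = lim_{s→0} 4/(s+2) = 4/2 = 2

Final answer: 2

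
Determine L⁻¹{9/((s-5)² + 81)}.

Form: b/((s-a)² + b²) → e^(at)sin(bt). With a=5, b=9

Final answer: e^(5t)·sin(9t)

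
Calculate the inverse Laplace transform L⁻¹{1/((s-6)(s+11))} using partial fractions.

Decompose: A/(s-6) + B/(s+11). A = 1/17, B = -1/17. f(t) = (e^(6t) - e^(-11t))/17

Final answer: (e^(6t) - e^(-11t))/17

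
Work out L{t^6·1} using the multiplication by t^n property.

L{1} = 1/s. d^1/ds^1[1/s] = -1/s². d^2/ds^2[1/s] = 2/s^3. d^3/ds^3[1/s] = -6/s^4. d^4/ds^4[1/s] = 24/s^5. d^5/ds^5[1/s] = -120/s^6. d^6/ds^6[1/s] = 720/s^7. So L{t^6} = (-1)^{6}·720/s^7 = 720/s^7

Final answer: 720/s^7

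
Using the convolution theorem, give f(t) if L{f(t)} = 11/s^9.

11/s^9 = (11/s)·(1/s^8) = L{11}·L{t^7/5040}. By convolution, f(t) = 11*t^7/5040 = ∫₀ᵗ 11·τ^7/5040 dτ = 11·t^8/40320

Final answer: 11·t^8/40320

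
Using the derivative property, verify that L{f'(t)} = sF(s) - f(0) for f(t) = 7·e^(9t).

f'(t) = 63e^(9t). Direct: L{f'(t)} = 63/(s-9). Property: s·7/(s-9) - 7 = (7s - 7(s-9))/(s-9) = 63/(s-9). ✓

Final answer: 63/(s-9)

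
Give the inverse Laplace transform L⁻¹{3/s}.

L⁻¹{c/s} = c, so L⁻¹{3/s} = 3

Final answer: 3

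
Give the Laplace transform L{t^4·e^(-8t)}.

L{t^n·e^(at)} = n!/(s-a)^(n+1), so L{t^4·e^(-8t)} = 24/(s+8)^5

Final answer: 24/(s+8)^5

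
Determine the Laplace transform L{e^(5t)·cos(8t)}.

L{e^(at)·cos(ωt)} = (s-a)/((s-a)² + ω²), so L{e^(5t)·cos(8t)} = (s-5)/((s-5)² + 64)

Final answer: (s-5)/((s-5)² + 64)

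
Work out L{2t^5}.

L{t^n} = n!/s^(n+1). So L{2t^5} = 2·5!/s^6 = 240/s^6

Final answer: 240/s^6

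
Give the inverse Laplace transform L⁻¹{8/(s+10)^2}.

L⁻¹{n!/(s-a)^(n+1)} = t^n·e^(at) with n=1, a=-10. So L⁻¹{1/(s+10)^2} = t·e^(-10t), and L⁻¹{8/(s+10)^2} = (8/1)·t·e^(-10t) = 8·t·e^(-10t)

Final answer: 8·t·e^(-10t)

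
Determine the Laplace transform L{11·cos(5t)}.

L{cos(ωt)} = s/(s² + ω²), so L{cos(5t)} = s/(s² + 25). Then L{11·cos(5t)} = 11·s/(s² + 25) = 11s/(s² + 25)

Final answer: 11s/(s² + 25)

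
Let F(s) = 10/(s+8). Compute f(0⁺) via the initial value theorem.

f(0⁺) = lim_{s→∞} s·10/(s+8) = lim_{s→∞} 10s/(s+8) = 10

Final answer: 10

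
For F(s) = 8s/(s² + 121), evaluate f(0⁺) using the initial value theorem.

f(0⁺) = lim_{s→∞} s·8s/(s² + 121) = lim_{s→∞} 8s²/(s² + 121) = 8

Final answer: 8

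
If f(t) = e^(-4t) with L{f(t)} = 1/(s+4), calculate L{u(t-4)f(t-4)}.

Time shift theorem: L{u(t-a)f(t-a)} = e^(-as)F(s). Here a=4, F(s) = 1/(s+4), so L{u(t-4)f(t-4)} = e^(-4s)·1/(s+4)

Final answer: e^(-4s)·1/(s+4)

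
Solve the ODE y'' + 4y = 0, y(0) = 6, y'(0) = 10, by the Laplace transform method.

L{y''} + 4L{y} = 0. s²Y - 6s - 10 + 4Y = 0. Y(s² + 4) = 6s + 10. Y = (6s + 10)/(s² + 4). Inverting: y(t) = 6cos(2t) + 5sin(2t)

Final answer: y(t) = 6cos(2t) + 5sin(2t)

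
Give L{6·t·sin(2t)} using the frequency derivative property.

L{sin(2t)} = 2/(s² + 4). By L{t·f(t)} = -F'(s): -d/ds[2/(s² + 4)] = -(2)·(-2s)/(s² + 4)² = 4s/(s² + 4)². Then L{6·t·sin(2t)} = 6·4s/(s² + 4)² = 24s/(s² + 4)²

Final answer: 24s/(s² + 4)²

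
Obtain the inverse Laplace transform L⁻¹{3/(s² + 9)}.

L⁻¹{3/(s² + 9)} = sin(3t)

Final answer: sin(3t)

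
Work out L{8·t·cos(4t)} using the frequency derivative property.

L{cos(4t)} = s/(s² + 16). Derivative: d/ds[s/(s² + 16)] = [(s² + 16) - s·2s]/(s² + 16)² = (16 - s²)/(s² + 16)². So L{t·cos(4t)} = -F'(s) = (s² - 16)/(s² + 16)². Then L{8·t·cos(4t)} = 8·(s² - 16)/(s² + 16)²

Final answer: 8·(s² - 16)/(s² + 16)²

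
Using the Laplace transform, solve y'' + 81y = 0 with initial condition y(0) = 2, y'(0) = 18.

L{y''} + 81L{y} = 0. s²Y - 2s - 18 + 81Y = 0. Y(s² + 81) = 2s + 18. Y = (2s + 18)/(s² + 81). Inverting: y(t) = 2cos(9t) + 2sin(9t)

Final answer: y(t) = 2cos(9t) + 2sin(9t)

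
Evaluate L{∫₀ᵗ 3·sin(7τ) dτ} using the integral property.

L{∫₀ᵗ f(τ)dτ} = F(s)/s with F(s) = 21/(s² + 49), so the result is (21/(s² + 49))/s = 21/(s(s² + 49))

Final answer: 21/(s(s² + 49))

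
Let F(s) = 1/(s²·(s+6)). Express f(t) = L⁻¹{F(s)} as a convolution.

1/(s²·(s+6)) = (1/s^2)·(1/(s+6)) = L{t}·L{e^(-6t)}. So f(t) = t*e^(-6t) = ∫₀ᵗ τ·e^(-6(t-τ)) dτ

Final answer: ∫₀ᵗ τ·e^(-6(t-τ)) dτ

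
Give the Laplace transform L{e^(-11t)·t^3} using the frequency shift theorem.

L{e^(at)·t^n} = n!/(s-a)^(n+1), so L{e^(-11t)·t^3} = 6/(s+11)^4

Final answer: 6/(s+11)^4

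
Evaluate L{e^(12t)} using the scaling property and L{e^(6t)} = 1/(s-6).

Using L{f(at)} = (1/a)F(s/a) with a=2 and f(t) = e^(6t): L{e^(12t)} = (1/2) · 1/((s/2)-6) = (1/2) · 2/(s-12) = 1/(s-12)

Final answer: 1/(s-12)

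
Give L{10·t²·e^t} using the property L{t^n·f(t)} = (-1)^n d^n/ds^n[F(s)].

L{e^t} = 1/(s-1). d/ds[1/(s-1)] = -1/(s-1)². d²/ds²[1/(s-1)] = 2/(s-1)³. So L{t²·e^t} = (-1)² · 2/(s-1)³ = 2/(s-1)³. Then L{10·t²·e^t} = 10·2/(s-1)³ = 20/(s-1)³

Final answer: 20/(s-1)³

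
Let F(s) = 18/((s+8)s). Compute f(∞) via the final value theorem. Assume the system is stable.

f(∞) = lim_{s→0} sF(s) = lim_{s→0} 18/(s+8) = 9/4

Final answer: 9/4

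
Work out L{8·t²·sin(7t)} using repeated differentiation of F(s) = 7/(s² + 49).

F(s) = 7/(s² + 49). F'(s) = -14s/(s² + 49)². F''(s) = -14(49 - 3s²)/(s² + 49)³ = (42s² - 686)/(s² + 49)³. So L{t²·sin(7t)} = (-1)² F''(s) = (42s² - 686)/(s² + 49)³. Then L{8·t²·sin(7t)} = 8·(42s² - 686)/(s² + 49)³ = (336s² - 5488)/(s² + 49)³

Final answer: (336s² - 5488)/(s² + 49)³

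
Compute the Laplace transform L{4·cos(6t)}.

L{cos(ωt)} = s/(s² + ω²), so L{cos(6t)} = s/(s² + 36). Then L{4·cos(6t)} = 4·s/(s² + 36) = 4s/(s² + 36)

Final answer: 4s/(s² + 36)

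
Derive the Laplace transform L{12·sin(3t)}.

L{sin(ωt)} = ω/(s² + ω²), so L{sin(3t)} = 3/(s² + 9). Then L{12·sin(3t)} = 12·3/(s² + 9) = 36/(s² + 9)

Final answer: 36/(s² + 9)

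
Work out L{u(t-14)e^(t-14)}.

u(t-a)f(t-a) with f(t)=e^t. L{e^t} = 1/(s-1). By time shift: e^(-14s)/(s-1)

Final answer: e^(-14s)/(s-1)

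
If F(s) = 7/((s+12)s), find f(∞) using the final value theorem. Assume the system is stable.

f(∞) = lim_{s→0} sF(s) = lim_{s→0} 7/(s+12) = 7/12

Final answer: 7/12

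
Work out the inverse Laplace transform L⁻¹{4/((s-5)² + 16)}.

Using frequency shift, L⁻¹{4/((s-5)² + 16)} = e^(5t)·sin(4t)

Final answer: e^(5t)·sin(4t)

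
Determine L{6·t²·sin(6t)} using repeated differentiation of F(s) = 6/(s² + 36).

F(s) = 6/(s² + 36). F'(s) = -12s/(s² + 36)². F''(s) = -12(36 - 3s²)/(s² + 36)³ = (36s² - 432)/(s² + 36)³. So L{t²·sin(6t)} = (-1)² F''(s) = (36s² - 432)/(s² + 36)³. Then L{6·t²·sin(6t)} = 6·(36s² - 432)/(s² + 36)³ = (216s² - 2592)/(s² + 36)³

Final answer: (216s² - 2592)/(s² + 36)³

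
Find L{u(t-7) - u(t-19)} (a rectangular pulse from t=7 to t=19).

L{u(t-a)} = e^(-as)/s. L{u(t-7) - u(t-19)} = (e^(-7s) - e^(-19s))/s

Final answer: (e^(-7s) - e^(-19s))/s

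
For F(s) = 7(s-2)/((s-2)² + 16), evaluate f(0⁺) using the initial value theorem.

f(0⁺) = lim_{s→∞} sF(s) = lim_{s→∞} 7s(s-2)/((s-2)² + 16) = 7

Final answer: 7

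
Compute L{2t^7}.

L{t^n} = n!/s^(n+1). So L{2t^7} = 2·7!/s^8 = 10080/s^8

Final answer: 10080/s^8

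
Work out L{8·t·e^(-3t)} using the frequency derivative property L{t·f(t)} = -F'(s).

L{e^(-3t)} = 1/(s+3). By frequency derivative: L{t·e^(-3t)} = -d/ds[1/(s+3)] = -(-1)/(s+3)² = 1/(s+3)². Then L{8·t·e^(-3t)} = 8·1/(s+3)² = 8/(s+3)²

Final answer: 8/(s+3)²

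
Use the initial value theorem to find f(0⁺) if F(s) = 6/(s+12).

f(0⁺) = lim_{s→∞} s·6/(s+12) = lim_{s→∞} 6s/(s+12) = 6

Final answer: 6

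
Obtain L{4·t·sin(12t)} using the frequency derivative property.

L{sin(12t)} = 12/(s² + 144). By L{t·f(t)} = -F'(s): -d/ds[12/(s² + 144)] = -(12)·(-2s)/(s² + 144)² = 24s/(s² + 144)². Then L{4·t·sin(12t)} = 4·24s/(s² + 144)² = 96s/(s² + 144)²

Final answer: 96s/(s² + 144)²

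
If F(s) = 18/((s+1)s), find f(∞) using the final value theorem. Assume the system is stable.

f(∞) = lim_{s→0} sF(s) = lim_{s→0} 18/(s+1) = 18

Final answer: 18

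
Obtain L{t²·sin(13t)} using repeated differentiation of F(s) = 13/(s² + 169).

F(s) = 13/(s² + 169). F'(s) = -26s/(s² + 169)². F''(s) = -26(169 - 3s²)/(s² + 169)³ = (78s² - 4394)/(s² + 169)³. So L{t²·sin(13t)} = (-1)² F''(s) = (78s² - 4394)/(s² + 169)³

Final answer: (78s² - 4394)/(s² + 169)³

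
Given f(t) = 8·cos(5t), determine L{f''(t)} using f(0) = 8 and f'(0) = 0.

F(s) = 8s/(s² + 25). L{f''(t)} = s²F(s) - sf(0) - f'(0) = 8s³/(s² + 25) - 8s = (8s³ - 8s(s² + 25))/(s² + 25) = -200s/(s² + 25)

Final answer: -200s/(s² + 25)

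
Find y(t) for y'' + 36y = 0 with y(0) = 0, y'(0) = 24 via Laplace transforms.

L{y''} + 36L{y} = 0. s²Y - 0 - 24 + 36Y = 0. Y(s² + 36) = 24. Y = (24)/(s² + 36). Inverting: y(t) = 4sin(6t)

Final answer: y(t) = 4sin(6t)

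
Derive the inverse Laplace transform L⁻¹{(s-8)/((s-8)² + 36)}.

Using frequency shift, L⁻¹{(s-8)/((s-8)² + 36)} = e^(8t)·cos(6t)

Final answer: e^(8t)·cos(6t)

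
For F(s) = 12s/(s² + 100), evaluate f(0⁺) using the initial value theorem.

f(0⁺) = lim_{s→∞} s·12s/(s² + 100) = lim_{s→∞} 12s²/(s² + 100) = 12

Final answer: 12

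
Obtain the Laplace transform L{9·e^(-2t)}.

L{e^(at)} = 1/(s-a), so L{e^(-2t)} = 1/(s+2). Then L{9·e^(-2t)} = 9/(s+2)

Final answer: 9/(s+2)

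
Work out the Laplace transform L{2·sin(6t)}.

L{sin(ωt)} = ω/(s² + ω²), so L{sin(6t)} = 6/(s² + 36). Then L{2·sin(6t)} = 2·6/(s² + 36) = 12/(s² + 36)

Final answer: 12/(s² + 36)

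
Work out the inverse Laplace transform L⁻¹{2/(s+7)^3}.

L⁻¹{n!/(s-a)^(n+1)} = t^n·e^(at), so L⁻¹{2/(s+7)^3} = t^2·e^(-7t)

Final answer: t^2·e^(-7t)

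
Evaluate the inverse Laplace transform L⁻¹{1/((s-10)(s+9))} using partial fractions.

Decompose: A/(s-10) + B/(s+9). A = 1/19, B = -1/19. f(t) = (e^(10t) - e^(-9t))/19

Final answer: (e^(10t) - e^(-9t))/19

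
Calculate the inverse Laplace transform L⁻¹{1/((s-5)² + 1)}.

Using frequency shift, L⁻¹{1/((s-5)² + 1)} = e^(5t)·sin(t)

Final answer: e^(5t)·sin(t)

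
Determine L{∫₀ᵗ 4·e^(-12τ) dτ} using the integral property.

L{∫₀ᵗ f(τ)dτ} = F(s)/s with F(s) = 4/(s+12), so L{∫₀ᵗ 4·e^(-12τ) dτ} = 4/(s(s+12))

Final answer: 4/(s(s+12))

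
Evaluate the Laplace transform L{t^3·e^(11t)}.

L{t^n·e^(at)} = n!/(s-a)^(n+1), so L{t^3·e^(11t)} = 6/(s-11)^4

Final answer: 6/(s-11)^4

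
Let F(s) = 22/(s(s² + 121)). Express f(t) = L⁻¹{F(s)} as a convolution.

22/(s(s² + 121)) = (1/s)·(22/(s² + 121)) = L{1}·L{2·sin(11t)}. So f(t) = 1*(2·sin(11t)) = ∫₀ᵗ 2·sin(11τ) dτ

Final answer: ∫₀ᵗ 2·sin(11τ) dτ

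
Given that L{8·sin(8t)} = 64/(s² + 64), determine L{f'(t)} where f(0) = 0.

L{f'(t)} = s·F(s) - f(0) = s·64/(s² + 64) - 0 = 64s/(s² + 64)

Final answer: 64s/(s² + 64)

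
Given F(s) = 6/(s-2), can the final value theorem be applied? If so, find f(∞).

sF(s) = 6s/(s-2) has a pole at s = 2 in the right half-plane. Theorem does NOT apply (unstable system; f(t) = 6·e^(2t) grows without bound).

Final answer: Not applicable (unstable)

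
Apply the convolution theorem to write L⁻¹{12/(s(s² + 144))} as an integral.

12/(s(s² + 144)) = (1/s)·(12/(s² + 144)) = L{1}·L{sin(12t)}. So f(t) = 1*(sin(12t)) = ∫₀ᵗ sin(12τ) dτ

Final answer: ∫₀ᵗ sin(12τ) dτ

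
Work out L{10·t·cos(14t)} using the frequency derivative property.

L{cos(14t)} = s/(s² + 196). Derivative: d/ds[s/(s² + 196)] = [(s² + 196) - s·2s]/(s² + 196)² = (196 - s²)/(s² + 196)². So L{t·cos(14t)} = -F'(s) = (s² - 196)/(s² + 196)². Then L{10·t·cos(14t)} = 10·(s² - 196)/(s² + 196)²

Final answer: 10·(s² - 196)/(s² + 196)²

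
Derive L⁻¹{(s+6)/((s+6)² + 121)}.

Using frequency shift: L⁻¹{(s-a)/((s-a)² + b²)} = e^(at)cos(bt). Here a=-6, b=11

Final answer: e^(-6t)·cos(11t)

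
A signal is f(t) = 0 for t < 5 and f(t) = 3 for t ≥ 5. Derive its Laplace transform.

f(t) = 3·u(t-5). L{u(t-5)} = e^(-5s)/s, so L{f(t)} = 3·e^(-5s)/s

Final answer: 3·e^(-5s)/s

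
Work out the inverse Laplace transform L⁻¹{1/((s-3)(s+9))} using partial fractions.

Decompose: A/(s-3) + B/(s+9). A = 1/12, B = -1/12. f(t) = (e^(3t) - e^(-9t))/12

Final answer: (e^(3t) - e^(-9t))/12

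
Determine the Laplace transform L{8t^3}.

L{8t^3} = 8 · L{t^3} = 8 · 6/s^4 = 48/s^4

Final answer: 48/s^4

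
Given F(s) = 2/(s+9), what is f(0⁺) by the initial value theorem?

f(0⁺) = lim_{s→∞} s·2/(s+9) = lim_{s→∞} 2s/(s+9) = 2

Final answer: 2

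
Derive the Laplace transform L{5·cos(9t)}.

L{cos(ωt)} = s/(s² + ω²), so L{cos(9t)} = s/(s² + 81). Then L{5·cos(9t)} = 5·s/(s² + 81) = 5s/(s² + 81)

Final answer: 5s/(s² + 81)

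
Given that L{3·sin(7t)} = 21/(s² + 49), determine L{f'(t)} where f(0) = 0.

L{f'(t)} = s·F(s) - f(0) = s·21/(s² + 49) - 0 = 21s/(s² + 49)

Final answer: 21s/(s² + 49)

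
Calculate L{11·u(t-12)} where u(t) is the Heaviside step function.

L{u(t-a)} = e^(-as)/s. Here a=12, so L{u(t-12)} = e^(-12s)/s, and L{11·u(t-12)} = 11·e^(-12s)/s

Final answer: 11·e^(-12s)/s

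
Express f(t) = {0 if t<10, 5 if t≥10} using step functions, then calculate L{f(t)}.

f(t) = 5·u(t-10). L{u(t-10)} = e^(-10s)/s, so L{f(t)} = 5·e^(-10s)/s

Final answer: 5·e^(-10s)/s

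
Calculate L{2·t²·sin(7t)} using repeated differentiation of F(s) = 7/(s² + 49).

F(s) = 7/(s² + 49). F'(s) = -14s/(s² + 49)². F''(s) = -14(49 - 3s²)/(s² + 49)³ = (42s² - 686)/(s² + 49)³. So L{t²·sin(7t)} = (-1)² F''(s) = (42s² - 686)/(s² + 49)³. Then L{2·t²·sin(7t)} = 2·(42s² - 686)/(s² + 49)³ = (84s² - 1372)/(s² + 49)³

Final answer: (84s² - 1372)/(s² + 49)³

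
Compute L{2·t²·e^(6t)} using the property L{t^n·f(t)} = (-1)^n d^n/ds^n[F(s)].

L{e^(6t)} = 1/(s-6). d/ds[1/(s-6)] = -1/(s-6)². d²/ds²[1/(s-6)] = 2/(s-6)³. So L{t²·e^(6t)} = (-1)² · 2/(s-6)³ = 2/(s-6)³. Then L{2·t²·e^(6t)} = 2·2/(s-6)³ = 4/(s-6)³

Final answer: 4/(s-6)³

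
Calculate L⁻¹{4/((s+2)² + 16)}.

Form: b/((s-a)² + b²) → e^(at)sin(bt). With a=-2, b=4

Final answer: e^(-2t)·sin(4t)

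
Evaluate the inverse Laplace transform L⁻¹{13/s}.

L⁻¹{c/s} = c, so L⁻¹{13/s} = 13

Final answer: 13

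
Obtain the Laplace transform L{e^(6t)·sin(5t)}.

L{e^(at)·sin(ωt)} = ω/((s-a)² + ω²), so L{e^(6t)·sin(5t)} = 5/((s-6)² + 25)

Final answer: 5/((s-6)² + 25)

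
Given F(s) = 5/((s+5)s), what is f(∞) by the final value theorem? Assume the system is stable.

f(∞) = lim_{s→0} sF(s) = lim_{s→0} 5/(s+5) = 1

Final answer: 1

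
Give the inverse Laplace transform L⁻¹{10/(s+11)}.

L⁻¹{1/(s-a)} = e^(at), so L⁻¹{1/(s+11)} = e^(-11t), and L⁻¹{10/(s+11)} = 10·e^(-11t)

Final answer: 10·e^(-11t)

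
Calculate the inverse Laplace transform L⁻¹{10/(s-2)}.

L⁻¹{1/(s-a)} = e^(at), so L⁻¹{1/(s-2)} = e^(2t), and L⁻¹{10/(s-2)} = 10·e^(2t)

Final answer: 10·e^(2t)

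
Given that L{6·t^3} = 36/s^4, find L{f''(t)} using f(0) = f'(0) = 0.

L{f''(t)} = s²F(s) - sf(0) - f'(0) = s²·36/s^4 - 0 - 0 = 36/s^2

Final answer: 36/s^2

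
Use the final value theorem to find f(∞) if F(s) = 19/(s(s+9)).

f(∞) = lim_{s→0} s·19/(s(s+9)) = lim_{s→0} 19/(s+9) = 19/9 = 19/9

Final answer: 19/9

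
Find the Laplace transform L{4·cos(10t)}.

L{cos(ωt)} = s/(s² + ω²), so L{cos(10t)} = s/(s² + 100). Then L{4·cos(10t)} = 4·s/(s² + 100) = 4s/(s² + 100)

Final answer: 4s/(s² + 100)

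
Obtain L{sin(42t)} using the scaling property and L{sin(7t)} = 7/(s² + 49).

Using L{f(at)} = (1/a)F(s/a) with a=6: L{sin(42t)} = (1/6) · 7/((s/6)² + 49) = (1/6) · 7·36/(s² + 1764) = 42/(s² + 1764)

Final answer: 42/(s² + 1764)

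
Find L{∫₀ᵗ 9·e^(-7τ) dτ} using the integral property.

L{∫₀ᵗ f(τ)dτ} = F(s)/s with F(s) = 9/(s+7), so L{∫₀ᵗ 9·e^(-7τ) dτ} = 9/(s(s+7))

Final answer: 9/(s(s+7))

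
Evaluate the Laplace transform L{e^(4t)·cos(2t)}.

L{e^(at)·cos(ωt)} = (s-a)/((s-a)² + ω²), so L{e^(4t)·cos(2t)} = (s-4)/((s-4)² + 4)

Final answer: (s-4)/((s-4)² + 4)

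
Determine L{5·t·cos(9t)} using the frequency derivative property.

L{cos(9t)} = s/(s² + 81). Derivative: d/ds[s/(s² + 81)] = [(s² + 81) - s·2s]/(s² + 81)² = (81 - s²)/(s² + 81)². So L{t·cos(9t)} = -F'(s) = (s² - 81)/(s² + 81)². Then L{5·t·cos(9t)} = 5·(s² - 81)/(s² + 81)²

Final answer: 5·(s² - 81)/(s² + 81)²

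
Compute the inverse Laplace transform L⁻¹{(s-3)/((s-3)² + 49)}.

Using frequency shift, L⁻¹{(s-3)/((s-3)² + 49)} = e^(3t)·cos(7t)

Final answer: e^(3t)·cos(7t)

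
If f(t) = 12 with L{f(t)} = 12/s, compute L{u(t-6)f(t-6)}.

Time shift theorem: L{u(t-a)f(t-a)} = e^(-as)F(s). Here a=6, F(s) = 12/s, so L{u(t-6)f(t-6)} = e^(-6s)·12/s

Final answer: e^(-6s)·12/s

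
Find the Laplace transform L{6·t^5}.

L{t^n} = n!/s^(n+1), so L{t^5} = 120/s^6. Then L{6·t^5} = 6·120/s^6 = 720/s^6

Final answer: 720/s^6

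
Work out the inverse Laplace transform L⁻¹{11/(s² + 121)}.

L⁻¹{11/(s² + 121)} = sin(11t)

Final answer: sin(11t)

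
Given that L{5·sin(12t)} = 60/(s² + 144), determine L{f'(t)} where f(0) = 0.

L{f'(t)} = s·F(s) - f(0) = s·60/(s² + 144) - 0 = 60s/(s² + 144)

Final answer: 60s/(s² + 144)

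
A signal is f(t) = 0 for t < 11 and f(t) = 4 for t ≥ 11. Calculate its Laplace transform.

f(t) = 4·u(t-11). L{u(t-11)} = e^(-11s)/s, so L{f(t)} = 4·e^(-11s)/s

Final answer: 4·e^(-11s)/s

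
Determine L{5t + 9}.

L{5t + 9} = 5·L{t} + 9·L{1} = 5/s² + 9/s

Final answer: 5/s² + 9/s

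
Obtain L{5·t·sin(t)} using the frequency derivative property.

L{sin(t)} = 1/(s² + 1). By L{t·f(t)} = -F'(s): -d/ds[1/(s² + 1)] = -(1)·(-2s)/(s² + 1)² = 2s/(s² + 1)². Then L{5·t·sin(t)} = 5·2s/(s² + 1)² = 10s/(s² + 1)²

Final answer: 10s/(s² + 1)²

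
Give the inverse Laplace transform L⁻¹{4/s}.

L⁻¹{c/s} = c, so L⁻¹{4/s} = 4

Final answer: 4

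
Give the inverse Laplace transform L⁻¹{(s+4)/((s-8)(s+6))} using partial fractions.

Using partial fractions, f(t) = (12e^(8t) + 2e^(-6t))/14

Final answer: (12e^(8t) + 2e^(-6t))/14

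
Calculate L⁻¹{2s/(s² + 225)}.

This is the form c·s/(s² + a²) with a = 15, c = 2. L⁻¹ = 2·cos(15t)

Final answer: 2·cos(15t)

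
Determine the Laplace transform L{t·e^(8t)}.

L{t^n·e^(at)} = n!/(s-a)^(n+1), so L{t·e^(8t)} = 1/(s-8)^2

Final answer: 1/(s-8)^2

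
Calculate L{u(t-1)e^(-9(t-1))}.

u(t-a)f(t-a) with f(t)=e^(-9t). L{e^(-9t)} = 1/(s+9). By time shift: e^(-s)/(s+9)

Final answer: e^(-s)/(s+9)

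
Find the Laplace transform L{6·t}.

L{t^n} = n!/s^(n+1), so L{t} = 1/s^2. Then L{6·t} = 6·1/s^2 = 6/s^2

Final answer: 6/s^2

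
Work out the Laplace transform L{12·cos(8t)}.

L{cos(ωt)} = s/(s² + ω²), so L{cos(8t)} = s/(s² + 64). Then L{12·cos(8t)} = 12·s/(s² + 64) = 12s/(s² + 64)

Final answer: 12s/(s² + 64)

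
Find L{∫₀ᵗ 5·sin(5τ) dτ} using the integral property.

L{∫₀ᵗ f(τ)dτ} = F(s)/s with F(s) = 25/(s² + 25), so the result is (25/(s² + 25))/s = 25/(s(s² + 25))

Final answer: 25/(s(s² + 25))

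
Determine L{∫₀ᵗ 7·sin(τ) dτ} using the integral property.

L{∫₀ᵗ f(τ)dτ} = F(s)/s with F(s) = 7/(s² + 1), so the result is (7/(s² + 1))/s = 7/(s(s² + 1))

Final answer: 7/(s(s² + 1))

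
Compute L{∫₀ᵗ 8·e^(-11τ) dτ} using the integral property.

L{∫₀ᵗ f(τ)dτ} = F(s)/s with F(s) = 8/(s+11), so L{∫₀ᵗ 8·e^(-11τ) dτ} = 8/(s(s+11))

Final answer: 8/(s(s+11))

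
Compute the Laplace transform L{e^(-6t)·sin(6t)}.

L{e^(at)·sin(ωt)} = ω/((s-a)² + ω²), so L{e^(-6t)·sin(6t)} = 6/((s+6)² + 36)

Final answer: 6/((s+6)² + 36)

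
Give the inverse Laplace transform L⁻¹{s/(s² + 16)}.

L⁻¹{s/(s² + 16)} = cos(4t)

Final answer: cos(4t)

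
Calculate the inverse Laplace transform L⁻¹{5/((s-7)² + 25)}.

Using frequency shift, L⁻¹{5/((s-7)² + 25)} = e^(7t)·sin(5t)

Final answer: e^(7t)·sin(5t)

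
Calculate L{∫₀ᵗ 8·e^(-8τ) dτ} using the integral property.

L{∫₀ᵗ f(τ)dτ} = F(s)/s with F(s) = 8/(s+8), so L{∫₀ᵗ 8·e^(-8τ) dτ} = 8/(s(s+8))

Final answer: 8/(s(s+8))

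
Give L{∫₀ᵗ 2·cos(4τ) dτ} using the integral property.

L{∫₀ᵗ f(τ)dτ} = F(s)/s with F(s) = 2s/(s² + 16), so the result is (2s/(s² + 16))/s = 2/(s² + 16)

Final answer: 2/(s² + 16)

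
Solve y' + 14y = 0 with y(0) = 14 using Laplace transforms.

L{y'} + 14L{y} = 0. sY - 14 + 14Y = 0. Y(s+14) = 14. Y = 14/(s+14)

Final answer: y(t) = 14e^(-14t)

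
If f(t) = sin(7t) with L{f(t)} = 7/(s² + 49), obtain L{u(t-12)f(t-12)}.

Time shift theorem: L{u(t-a)f(t-a)} = e^(-as)F(s). Here a=12, F(s) = 7/(s² + 49), so L{u(t-12)f(t-12)} = e^(-12s)·7/(s² + 49)

Final answer: e^(-12s)·7/(s² + 49)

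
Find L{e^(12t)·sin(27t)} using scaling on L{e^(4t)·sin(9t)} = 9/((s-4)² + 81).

Scaling with a=3: L{e^(12t)·sin(27t)} = (1/3) · 9/((s/3-4)² + 81). Simplifying: 27/((s-12)² + 729)

Final answer: 27/((s-12)² + 729)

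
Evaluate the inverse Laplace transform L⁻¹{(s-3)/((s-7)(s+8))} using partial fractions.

Using partial fractions, f(t) = (4e^(7t) + 11e^(-8t))/15

Final answer: (4e^(7t) + 11e^(-8t))/15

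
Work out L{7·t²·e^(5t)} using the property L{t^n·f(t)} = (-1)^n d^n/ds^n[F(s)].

L{e^(5t)} = 1/(s-5). d/ds[1/(s-5)] = -1/(s-5)². d²/ds²[1/(s-5)] = 2/(s-5)³. So L{t²·e^(5t)} = (-1)² · 2/(s-5)³ = 2/(s-5)³. Then L{7·t²·e^(5t)} = 7·2/(s-5)³ = 14/(s-5)³

Final answer: 14/(s-5)³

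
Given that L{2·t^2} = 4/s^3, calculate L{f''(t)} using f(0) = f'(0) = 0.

L{f''(t)} = s²F(s) - sf(0) - f'(0) = s²·4/s^3 - 0 - 0 = 4/s

Final answer: 4/s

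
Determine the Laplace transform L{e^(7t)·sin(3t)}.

L{e^(at)·sin(ωt)} = ω/((s-a)² + ω²), so L{e^(7t)·sin(3t)} = 3/((s-7)² + 9)

Final answer: 3/((s-7)² + 9)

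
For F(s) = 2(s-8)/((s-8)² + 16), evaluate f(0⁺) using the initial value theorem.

f(0⁺) = lim_{s→∞} sF(s) = lim_{s→∞} 2s(s-8)/((s-8)² + 16) = 2

Final answer: 2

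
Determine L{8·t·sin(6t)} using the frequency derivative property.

L{sin(6t)} = 6/(s² + 36). By L{t·f(t)} = -F'(s): -d/ds[6/(s² + 36)] = -(6)·(-2s)/(s² + 36)² = 12s/(s² + 36)². Then L{8·t·sin(6t)} = 8·12s/(s² + 36)² = 96s/(s² + 36)²

Final answer: 96s/(s² + 36)²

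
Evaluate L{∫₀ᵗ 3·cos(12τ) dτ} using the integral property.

L{∫₀ᵗ f(τ)dτ} = F(s)/s with F(s) = 3s/(s² + 144), so the result is (3s/(s² + 144))/s = 3/(s² + 144)

Final answer: 3/(s² + 144)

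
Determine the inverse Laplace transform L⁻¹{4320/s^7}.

L⁻¹{n!/s^(n+1)} = t^n with n=6. So L⁻¹{720/s^7} = t^6, and L⁻¹{4320/s^7} = (4320/720)·t^6 = 6·t^6

Final answer: 6·t^6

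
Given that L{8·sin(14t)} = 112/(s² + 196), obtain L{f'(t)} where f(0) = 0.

L{f'(t)} = s·F(s) - f(0) = s·112/(s² + 196) - 0 = 112s/(s² + 196)

Final answer: 112s/(s² + 196)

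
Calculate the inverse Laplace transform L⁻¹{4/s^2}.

L⁻¹{n!/s^(n+1)} = t^n with n=1. So L⁻¹{1/s^2} = t, and L⁻¹{4/s^2} = (4/1)·t = 4·t

Final answer: 4·t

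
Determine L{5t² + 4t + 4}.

L{5t² + 4t + 4} = 5·2/s³ + 4/s² + 4/s = 10/s³ + 4/s² + 4/s

Final answer: 10/s³ + 4/s² + 4/s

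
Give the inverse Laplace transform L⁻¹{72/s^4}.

L⁻¹{n!/s^(n+1)} = t^n with n=3. So L⁻¹{6/s^4} = t^3, and L⁻¹{72/s^4} = (72/6)·t^3 = 12·t^3

Final answer: 12·t^3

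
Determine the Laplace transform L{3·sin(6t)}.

L{sin(ωt)} = ω/(s² + ω²), so L{sin(6t)} = 6/(s² + 36). Then L{3·sin(6t)} = 3·6/(s² + 36) = 18/(s² + 36)

Final answer: 18/(s² + 36)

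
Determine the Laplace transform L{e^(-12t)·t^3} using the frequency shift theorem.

L{e^(at)·t^n} = n!/(s-a)^(n+1), so L{e^(-12t)·t^3} = 6/(s+12)^4

Final answer: 6/(s+12)^4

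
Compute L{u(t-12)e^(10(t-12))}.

u(t-a)f(t-a) with f(t)=e^(10t). L{e^(10t)} = 1/(s-10). By time shift: e^(-12s)/(s-10)

Final answer: e^(-12s)/(s-10)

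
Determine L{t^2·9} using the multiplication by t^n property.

L{9} = 9/s. d^1/ds^1[1/s] = -1/s². d^2/ds^2[1/s] = 2/s^3. So L{t^2} = (-1)^{2}·2/s^3 = 2/s^3. Then L{t^2·9} = 9·2/s^3 = 18/s^3

Final answer: 18/s^3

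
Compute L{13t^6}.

L{t^n} = n!/s^(n+1). So L{13t^6} = 13·6!/s^7 = 9360/s^7

Final answer: 9360/s^7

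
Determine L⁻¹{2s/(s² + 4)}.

This is the form c·s/(s² + a²) with a = 2, c = 2. L⁻¹ = 2·cos(2t)

Final answer: 2·cos(2t)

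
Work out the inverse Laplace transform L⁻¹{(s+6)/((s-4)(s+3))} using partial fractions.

Using partial fractions, f(t) = (10e^(4t) - 3e^(-3t))/7

Final answer: (10e^(4t) - 3e^(-3t))/7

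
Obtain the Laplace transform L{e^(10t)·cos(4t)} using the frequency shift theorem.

Frequency shift: L{e^(at)f(t)} = F(s-a). L{e^(10t)·cos(4t)} = (s-10)/((s-10)² + 16)

Final answer: (s-10)/((s-10)² + 16)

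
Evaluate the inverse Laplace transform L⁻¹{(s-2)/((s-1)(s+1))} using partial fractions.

Using partial fractions, f(t) = (-e^t + 3e^(-t))/2

Final answer: (-e^t + 3e^(-t))/2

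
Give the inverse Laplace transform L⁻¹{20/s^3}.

L⁻¹{n!/s^(n+1)} = t^n with n=2. So L⁻¹{2/s^3} = t^2, and L⁻¹{20/s^3} = (20/2)·t^2 = 10·t^2

Final answer: 10·t^2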